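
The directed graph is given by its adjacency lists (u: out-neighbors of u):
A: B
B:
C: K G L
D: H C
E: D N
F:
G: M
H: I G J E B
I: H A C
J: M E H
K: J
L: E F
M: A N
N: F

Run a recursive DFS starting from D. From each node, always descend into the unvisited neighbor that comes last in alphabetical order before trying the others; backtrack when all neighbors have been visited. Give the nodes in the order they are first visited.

D -> H -> J -> M -> N -> F -> A -> B -> E -> I -> C -> L -> K -> G

Visit D
D → H
H → J
J → M
M → N
N → F
M → A
A → B
J → E
H → I
I → C
C → L
C → K
C → G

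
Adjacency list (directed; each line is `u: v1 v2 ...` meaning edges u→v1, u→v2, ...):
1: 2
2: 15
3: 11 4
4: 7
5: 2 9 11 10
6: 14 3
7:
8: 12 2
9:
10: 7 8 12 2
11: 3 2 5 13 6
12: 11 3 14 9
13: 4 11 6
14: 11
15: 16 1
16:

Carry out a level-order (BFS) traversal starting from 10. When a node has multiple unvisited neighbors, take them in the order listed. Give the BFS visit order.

10, 7, 8, 12, 2, 11, 3, 14, 9, 15, 5, 13, 6, 4, 16, 1

Visit 10; enqueue 7, 8, 12, 2 → queue [7, 8, 12, 2]
Visit 7 → queue [8, 12, 2]
Visit 8 → queue [12, 2]
Visit 12; enqueue 11, 3, 14, 9 → queue [2, 11, 3, 14, 9]
Visit 2; enqueue 15 → queue [11, 3, 14, 9, 15]
Visit 11; enqueue 5, 13, 6 → queue [3, 14, 9, 15, 5, 13, 6]
Visit 3; enqueue 4 → queue [14, 9, 15, 5, 13, 6, 4]
Visit 14 → queue [9, 15, 5, 13, 6, 4]
Visit 9 → queue [15, 5, 13, 6, 4]
Visit 15; enqueue 16, 1 → queue [5, 13, 6, 4, 16, 1]
Visit 5 → queue [13, 6, 4, 16, 1]
Visit 13 → queue [6, 4, 16, 1]
Visit 6 → queue [4, 16, 1]
Visit 4 → queue [16, 1]
Visit 16 → queue [1]
Visit 1 → queue []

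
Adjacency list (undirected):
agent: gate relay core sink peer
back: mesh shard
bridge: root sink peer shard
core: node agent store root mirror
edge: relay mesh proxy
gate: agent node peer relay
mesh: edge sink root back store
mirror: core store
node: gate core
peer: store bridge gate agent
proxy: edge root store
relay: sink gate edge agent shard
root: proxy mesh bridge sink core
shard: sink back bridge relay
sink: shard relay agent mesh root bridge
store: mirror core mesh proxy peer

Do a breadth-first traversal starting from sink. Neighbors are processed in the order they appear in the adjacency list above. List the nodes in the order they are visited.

sink → shard → relay → agent → mesh → root → bridge → back → gate → edge → core → peer → store → proxy → node → mirror

Visit sink; enqueue shard, relay, agent, mesh, root, bridge → queue [shard, relay, agent, mesh, root, bridge]
Visit shard; enqueue back → queue [relay, agent, mesh, root, bridge, back]
Visit relay; enqueue gate, edge → queue [agent, mesh, root, bridge, back, gate, edge]
Visit agent; enqueue core, peer → queue [mesh, root, bridge, back, gate, edge, core, peer]
Visit mesh; enqueue store → queue [root, bridge, back, gate, edge, core, peer, store]
Visit root; enqueue proxy → queue [bridge, back, gate, edge, core, peer, store, proxy]
Visit bridge → queue [back, gate, edge, core, peer, store, proxy]
Visit back → queue [gate, edge, core, peer, store, proxy]
Visit gate; enqueue node → queue [edge, core, peer, store, proxy, node]
Visit edge → queue [core, peer, store, proxy, node]
Visit core; enqueue mirror → queue [peer, store, proxy, node, mirror]
Visit peer → queue [store, proxy, node, mirror]
Visit store → queue [proxy, node, mirror]
Visit proxy → queue [node, mirror]
Visit node → queue [mirror]
Visit mirror → queue []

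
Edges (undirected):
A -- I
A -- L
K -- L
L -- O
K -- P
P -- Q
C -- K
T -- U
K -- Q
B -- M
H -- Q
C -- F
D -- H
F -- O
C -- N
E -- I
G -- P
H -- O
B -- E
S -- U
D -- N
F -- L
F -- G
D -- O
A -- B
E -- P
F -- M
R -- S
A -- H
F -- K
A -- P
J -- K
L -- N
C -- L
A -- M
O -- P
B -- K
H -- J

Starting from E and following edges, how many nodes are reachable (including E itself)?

17

BFS from E visits: E, B, I, P, A, K, M, G, O, Q, H, L, C, F, J, D, N
Reachable nodes: 17 of 21 total.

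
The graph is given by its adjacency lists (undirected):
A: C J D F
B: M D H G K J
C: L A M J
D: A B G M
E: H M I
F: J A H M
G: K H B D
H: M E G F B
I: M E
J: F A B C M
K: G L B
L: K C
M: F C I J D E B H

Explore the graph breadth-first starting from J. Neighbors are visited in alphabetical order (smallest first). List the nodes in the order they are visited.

Visit J; enqueue A, B, C, F, M → queue [A, B, C, F, M]
Visit A; enqueue D → queue [B, C, F, M, D]
Visit B; enqueue G, H, K → queue [C, F, M, D, G, H, K]
Visit C; enqueue L → queue [F, M, D, G, H, K, L]
Visit F → queue [M, D, G, H, K, L]
Visit M; enqueue E, I → queue [D, G, H, K, L, E, I]
Visit D → queue [G, H, K, L, E, I]
Visit G → queue [H, K, L, E, I]
Visit H → queue [K, L, E, I]
Visit K → queue [L, E, I]
Visit L → queue [E, I]
Visit E → queue [I]
Visit I → queue []

J -> A -> B -> C -> F -> M -> D -> G -> H -> K -> L -> E -> I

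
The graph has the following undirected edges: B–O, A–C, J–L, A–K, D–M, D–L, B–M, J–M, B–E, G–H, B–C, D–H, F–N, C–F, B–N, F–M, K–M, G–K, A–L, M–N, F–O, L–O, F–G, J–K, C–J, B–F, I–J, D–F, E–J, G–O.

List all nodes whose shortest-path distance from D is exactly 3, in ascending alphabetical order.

E, I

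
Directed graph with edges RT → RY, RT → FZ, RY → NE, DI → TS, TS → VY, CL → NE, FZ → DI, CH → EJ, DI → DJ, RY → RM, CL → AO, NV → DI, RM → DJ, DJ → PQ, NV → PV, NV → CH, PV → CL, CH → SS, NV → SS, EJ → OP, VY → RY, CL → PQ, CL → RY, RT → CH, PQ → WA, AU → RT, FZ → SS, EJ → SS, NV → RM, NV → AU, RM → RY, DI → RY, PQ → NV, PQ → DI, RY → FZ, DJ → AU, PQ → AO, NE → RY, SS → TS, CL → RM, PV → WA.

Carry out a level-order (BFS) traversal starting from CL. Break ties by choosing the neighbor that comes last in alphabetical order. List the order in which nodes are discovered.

CL, RY, RM, PQ, NE, AO, FZ, DJ, WA, NV, DI, SS, AU, PV, CH, TS, RT, EJ, VY, OP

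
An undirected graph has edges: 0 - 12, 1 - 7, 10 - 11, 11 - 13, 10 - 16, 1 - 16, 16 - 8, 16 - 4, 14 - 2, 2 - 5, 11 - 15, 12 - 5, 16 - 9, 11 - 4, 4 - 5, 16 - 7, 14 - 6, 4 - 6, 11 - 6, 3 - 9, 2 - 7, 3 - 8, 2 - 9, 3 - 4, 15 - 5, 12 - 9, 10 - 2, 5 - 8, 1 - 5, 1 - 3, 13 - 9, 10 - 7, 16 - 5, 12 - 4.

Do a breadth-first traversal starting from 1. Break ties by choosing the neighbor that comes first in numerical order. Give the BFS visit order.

1 → 3 → 5 → 7 → 16 → 4 → 8 → 9 → 2 → 12 → 15 → 10 → 6 → 11 → 13 → 14 → 0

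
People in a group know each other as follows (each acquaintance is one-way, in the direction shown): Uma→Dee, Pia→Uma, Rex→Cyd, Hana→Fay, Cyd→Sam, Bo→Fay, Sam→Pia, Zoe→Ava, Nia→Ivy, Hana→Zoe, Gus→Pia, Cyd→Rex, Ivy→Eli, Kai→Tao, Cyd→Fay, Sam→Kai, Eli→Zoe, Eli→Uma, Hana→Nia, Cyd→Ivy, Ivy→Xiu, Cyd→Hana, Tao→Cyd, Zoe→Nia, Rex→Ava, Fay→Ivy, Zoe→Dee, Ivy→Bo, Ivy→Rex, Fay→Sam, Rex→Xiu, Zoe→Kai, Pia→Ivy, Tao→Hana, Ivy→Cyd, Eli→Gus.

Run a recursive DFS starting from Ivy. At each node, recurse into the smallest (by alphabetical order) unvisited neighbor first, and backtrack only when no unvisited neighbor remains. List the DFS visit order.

Ivy → Bo → Fay → Sam → Kai → Tao → Cyd → Hana → Nia → Zoe → Ava → Dee → Rex → Xiu → Pia → Uma → Eli → Gus

Visit Ivy
Ivy → Bo
Bo → Fay
Fay → Sam
Sam → Kai
Kai → Tao
Tao → Cyd
Cyd → Hana
Hana → Nia
Hana → Zoe
Zoe → Ava
Zoe → Dee
Cyd → Rex
Rex → Xiu
Sam → Pia
Pia → Uma
Ivy → Eli
Eli → Gus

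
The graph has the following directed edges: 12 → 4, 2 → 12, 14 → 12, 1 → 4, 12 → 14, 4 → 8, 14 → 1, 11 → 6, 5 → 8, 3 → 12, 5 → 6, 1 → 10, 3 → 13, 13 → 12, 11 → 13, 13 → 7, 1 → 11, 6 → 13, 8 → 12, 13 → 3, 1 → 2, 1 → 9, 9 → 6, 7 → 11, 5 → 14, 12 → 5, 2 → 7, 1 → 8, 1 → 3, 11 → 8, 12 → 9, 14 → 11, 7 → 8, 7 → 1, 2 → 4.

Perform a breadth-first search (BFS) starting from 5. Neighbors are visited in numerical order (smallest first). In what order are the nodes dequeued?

Visit 5; enqueue 6, 8, 14 → queue [6, 8, 14]
Visit 6; enqueue 13 → queue [8, 14, 13]
Visit 8; enqueue 12 → queue [14, 13, 12]
Visit 14; enqueue 1, 11 → queue [13, 12, 1, 11]
Visit 13; enqueue 3, 7 → queue [12, 1, 11, 3, 7]
Visit 12; enqueue 4, 9 → queue [1, 11, 3, 7, 4, 9]
Visit 1; enqueue 2, 10 → queue [11, 3, 7, 4, 9, 2, 10]
Visit 11 → queue [3, 7, 4, 9, 2, 10]
Visit 3 → queue [7, 4, 9, 2, 10]
Visit 7 → queue [4, 9, 2, 10]
Visit 4 → queue [9, 2, 10]
Visit 9 → queue [2, 10]
Visit 2 → queue [10]
Visit 10 → queue []

5, 6, 8, 14, 13, 12, 1, 11, 3, 7, 4, 9, 2, 10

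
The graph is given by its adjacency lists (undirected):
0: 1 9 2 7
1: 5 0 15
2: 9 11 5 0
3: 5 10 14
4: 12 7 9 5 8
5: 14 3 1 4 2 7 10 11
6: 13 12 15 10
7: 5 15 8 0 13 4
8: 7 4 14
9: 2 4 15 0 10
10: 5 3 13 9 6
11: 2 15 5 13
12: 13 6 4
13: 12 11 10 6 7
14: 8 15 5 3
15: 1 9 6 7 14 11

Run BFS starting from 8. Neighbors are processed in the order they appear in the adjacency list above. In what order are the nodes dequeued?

8, 7, 4, 14, 5, 15, 0, 13, 12, 9, 3, 1, 2, 10, 11, 6

Visit 8; enqueue 7, 4, 14 → queue [7, 4, 14]
Visit 7; enqueue 5, 15, 0, 13 → queue [4, 14, 5, 15, 0, 13]
Visit 4; enqueue 12, 9 → queue [14, 5, 15, 0, 13, 12, 9]
Visit 14; enqueue 3 → queue [5, 15, 0, 13, 12, 9, 3]
Visit 5; enqueue 1, 2, 10, 11 → queue [15, 0, 13, 12, 9, 3, 1, 2, 10, 11]
Visit 15; enqueue 6 → queue [0, 13, 12, 9, 3, 1, 2, 10, 11, 6]
Visit 0 → queue [13, 12, 9, 3, 1, 2, 10, 11, 6]
Visit 13 → queue [12, 9, 3, 1, 2, 10, 11, 6]
Visit 12 → queue [9, 3, 1, 2, 10, 11, 6]
Visit 9 → queue [3, 1, 2, 10, 11, 6]
Visit 3 → queue [1, 2, 10, 11, 6]
Visit 1 → queue [2, 10, 11, 6]
Visit 2 → queue [10, 11, 6]
Visit 10 → queue [11, 6]
Visit 11 → queue [6]
Visit 6 → queue []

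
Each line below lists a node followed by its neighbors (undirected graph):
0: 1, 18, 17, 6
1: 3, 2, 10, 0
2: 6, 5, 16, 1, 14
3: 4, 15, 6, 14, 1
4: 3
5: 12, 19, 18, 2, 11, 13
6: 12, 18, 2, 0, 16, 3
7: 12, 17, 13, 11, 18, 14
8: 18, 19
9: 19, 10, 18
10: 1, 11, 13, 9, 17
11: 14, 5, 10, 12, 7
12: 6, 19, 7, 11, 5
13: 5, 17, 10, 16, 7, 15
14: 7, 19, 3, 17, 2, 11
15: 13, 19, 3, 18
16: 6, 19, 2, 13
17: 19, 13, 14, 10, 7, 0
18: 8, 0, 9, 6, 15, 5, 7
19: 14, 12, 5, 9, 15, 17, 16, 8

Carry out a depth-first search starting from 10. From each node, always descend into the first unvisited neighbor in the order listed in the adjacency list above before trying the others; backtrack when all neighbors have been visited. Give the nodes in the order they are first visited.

Visit 10
10 → 1
1 → 3
3 → 4
3 → 15
15 → 13
13 → 5
5 → 12
12 → 6
6 → 18
18 → 8
8 → 19
19 → 14
14 → 7
7 → 17
17 → 0
7 → 11
14 → 2
2 → 16
19 → 9

10 -> 1 -> 3 -> 4 -> 15 -> 13 -> 5 -> 12 -> 6 -> 18 -> 8 -> 19 -> 14 -> 7 -> 17 -> 0 -> 11 -> 2 -> 16 -> 9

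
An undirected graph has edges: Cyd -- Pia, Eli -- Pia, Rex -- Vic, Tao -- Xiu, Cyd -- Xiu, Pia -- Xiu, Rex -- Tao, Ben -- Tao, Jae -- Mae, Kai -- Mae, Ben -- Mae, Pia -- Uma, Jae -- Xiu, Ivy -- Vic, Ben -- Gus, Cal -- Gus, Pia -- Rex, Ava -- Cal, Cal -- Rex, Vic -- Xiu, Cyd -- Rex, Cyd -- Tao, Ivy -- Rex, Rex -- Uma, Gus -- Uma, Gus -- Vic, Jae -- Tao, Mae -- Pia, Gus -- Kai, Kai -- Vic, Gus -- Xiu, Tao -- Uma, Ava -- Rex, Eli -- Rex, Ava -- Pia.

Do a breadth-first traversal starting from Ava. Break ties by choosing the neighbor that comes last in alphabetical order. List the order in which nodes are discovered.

Ava → Rex → Pia → Cal → Vic → Uma → Tao → Ivy → Eli → Cyd → Xiu → Mae → Gus → Kai → Jae → Ben

Visit Ava; enqueue Rex, Pia, Cal → queue [Rex, Pia, Cal]
Visit Rex; enqueue Vic, Uma, Tao, Ivy, Eli, Cyd → queue [Pia, Cal, Vic, Uma, Tao, Ivy, Eli, Cyd]
Visit Pia; enqueue Xiu, Mae → queue [Cal, Vic, Uma, Tao, Ivy, Eli, Cyd, Xiu, Mae]
Visit Cal; enqueue Gus → queue [Vic, Uma, Tao, Ivy, Eli, Cyd, Xiu, Mae, Gus]
Visit Vic; enqueue Kai → queue [Uma, Tao, Ivy, Eli, Cyd, Xiu, Mae, Gus, Kai]
Visit Uma → queue [Tao, Ivy, Eli, Cyd, Xiu, Mae, Gus, Kai]
Visit Tao; enqueue Jae, Ben → queue [Ivy, Eli, Cyd, Xiu, Mae, Gus, Kai, Jae, Ben]
Visit Ivy → queue [Eli, Cyd, Xiu, Mae, Gus, Kai, Jae, Ben]
Visit Eli → queue [Cyd, Xiu, Mae, Gus, Kai, Jae, Ben]
Visit Cyd → queue [Xiu, Mae, Gus, Kai, Jae, Ben]
Visit Xiu → queue [Mae, Gus, Kai, Jae, Ben]
Visit Mae → queue [Gus, Kai, Jae, Ben]
Visit Gus → queue [Kai, Jae, Ben]
Visit Kai → queue [Jae, Ben]
Visit Jae → queue [Ben]
Visit Ben → queue []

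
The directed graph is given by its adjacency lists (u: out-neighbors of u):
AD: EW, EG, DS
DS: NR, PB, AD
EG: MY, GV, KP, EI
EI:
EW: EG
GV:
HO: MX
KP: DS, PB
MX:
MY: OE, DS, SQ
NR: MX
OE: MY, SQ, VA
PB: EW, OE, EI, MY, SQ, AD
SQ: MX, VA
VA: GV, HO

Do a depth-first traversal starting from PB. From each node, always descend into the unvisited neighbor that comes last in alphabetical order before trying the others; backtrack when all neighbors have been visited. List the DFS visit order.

Visit PB
PB → SQ
SQ → VA
VA → HO
HO → MX
VA → GV
PB → OE
OE → MY
MY → DS
DS → NR
DS → AD
AD → EW
EW → EG
EG → KP
EG → EI

PB → SQ → VA → HO → MX → GV → OE → MY → DS → NR → AD → EW → EG → KP → EI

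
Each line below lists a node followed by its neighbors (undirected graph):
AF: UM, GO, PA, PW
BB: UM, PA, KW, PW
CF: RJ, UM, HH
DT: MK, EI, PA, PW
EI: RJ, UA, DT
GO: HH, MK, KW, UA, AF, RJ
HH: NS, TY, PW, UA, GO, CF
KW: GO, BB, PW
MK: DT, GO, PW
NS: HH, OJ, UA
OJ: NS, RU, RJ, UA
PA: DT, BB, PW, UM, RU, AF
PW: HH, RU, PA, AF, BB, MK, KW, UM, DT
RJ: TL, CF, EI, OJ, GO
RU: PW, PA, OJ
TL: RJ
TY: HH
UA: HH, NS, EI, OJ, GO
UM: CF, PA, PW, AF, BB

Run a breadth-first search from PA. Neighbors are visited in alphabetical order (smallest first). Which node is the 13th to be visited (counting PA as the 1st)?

OJ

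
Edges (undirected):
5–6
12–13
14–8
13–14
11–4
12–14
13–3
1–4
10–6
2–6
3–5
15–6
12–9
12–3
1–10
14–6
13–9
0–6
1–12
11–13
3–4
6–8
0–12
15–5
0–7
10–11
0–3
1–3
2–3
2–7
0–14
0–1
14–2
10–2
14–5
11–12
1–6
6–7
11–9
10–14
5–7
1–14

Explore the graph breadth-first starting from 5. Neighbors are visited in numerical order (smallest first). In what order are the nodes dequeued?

Visit 5; enqueue 3, 6, 7, 14, 15 → queue [3, 6, 7, 14, 15]
Visit 3; enqueue 0, 1, 2, 4, 12, 13 → queue [6, 7, 14, 15, 0, 1, 2, 4, 12, 13]
Visit 6; enqueue 8, 10 → queue [7, 14, 15, 0, 1, 2, 4, 12, 13, 8, 10]
Visit 7 → queue [14, 15, 0, 1, 2, 4, 12, 13, 8, 10]
Visit 14 → queue [15, 0, 1, 2, 4, 12, 13, 8, 10]
Visit 15 → queue [0, 1, 2, 4, 12, 13, 8, 10]
Visit 0 → queue [1, 2, 4, 12, 13, 8, 10]
Visit 1 → queue [2, 4, 12, 13, 8, 10]
Visit 2 → queue [4, 12, 13, 8, 10]
Visit 4; enqueue 11 → queue [12, 13, 8, 10, 11]
Visit 12; enqueue 9 → queue [13, 8, 10, 11, 9]
Visit 13 → queue [8, 10, 11, 9]
Visit 8 → queue [10, 11, 9]
Visit 10 → queue [11, 9]
Visit 11 → queue [9]
Visit 9 → queue []

5, 3, 6, 7, 14, 15, 0, 1, 2, 4, 12, 13, 8, 10, 11, 9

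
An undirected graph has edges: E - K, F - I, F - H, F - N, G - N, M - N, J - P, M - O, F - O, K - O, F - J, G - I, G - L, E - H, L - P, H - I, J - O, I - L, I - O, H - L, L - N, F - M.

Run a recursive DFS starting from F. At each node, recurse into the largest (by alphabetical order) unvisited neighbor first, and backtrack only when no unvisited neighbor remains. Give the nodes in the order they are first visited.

F -> O -> M -> N -> L -> P -> J -> I -> H -> E -> K -> G

Visit F
F → O
O → M
M → N
N → L
L → P
P → J
L → I
I → H
H → E
E → K
I → G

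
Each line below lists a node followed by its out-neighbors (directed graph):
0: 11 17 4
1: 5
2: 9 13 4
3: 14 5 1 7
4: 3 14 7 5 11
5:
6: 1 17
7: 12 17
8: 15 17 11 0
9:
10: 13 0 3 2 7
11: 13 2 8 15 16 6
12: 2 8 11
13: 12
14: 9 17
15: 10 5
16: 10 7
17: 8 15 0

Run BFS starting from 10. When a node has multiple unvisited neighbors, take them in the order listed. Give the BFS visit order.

10, 13, 0, 3, 2, 7, 12, 11, 17, 4, 14, 5, 1, 9, 8, 15, 16, 6

Visit 10; enqueue 13, 0, 3, 2, 7 → queue [13, 0, 3, 2, 7]
Visit 13; enqueue 12 → queue [0, 3, 2, 7, 12]
Visit 0; enqueue 11, 17, 4 → queue [3, 2, 7, 12, 11, 17, 4]
Visit 3; enqueue 14, 5, 1 → queue [2, 7, 12, 11, 17, 4, 14, 5, 1]
Visit 2; enqueue 9 → queue [7, 12, 11, 17, 4, 14, 5, 1, 9]
Visit 7 → queue [12, 11, 17, 4, 14, 5, 1, 9]
Visit 12; enqueue 8 → queue [11, 17, 4, 14, 5, 1, 9, 8]
Visit 11; enqueue 15, 16, 6 → queue [17, 4, 14, 5, 1, 9, 8, 15, 16, 6]
Visit 17 → queue [4, 14, 5, 1, 9, 8, 15, 16, 6]
Visit 4 → queue [14, 5, 1, 9, 8, 15, 16, 6]
Visit 14 → queue [5, 1, 9, 8, 15, 16, 6]
Visit 5 → queue [1, 9, 8, 15, 16, 6]
Visit 1 → queue [9, 8, 15, 16, 6]
Visit 9 → queue [8, 15, 16, 6]
Visit 8 → queue [15, 16, 6]
Visit 15 → queue [16, 6]
Visit 16 → queue [6]
Visit 6 → queue []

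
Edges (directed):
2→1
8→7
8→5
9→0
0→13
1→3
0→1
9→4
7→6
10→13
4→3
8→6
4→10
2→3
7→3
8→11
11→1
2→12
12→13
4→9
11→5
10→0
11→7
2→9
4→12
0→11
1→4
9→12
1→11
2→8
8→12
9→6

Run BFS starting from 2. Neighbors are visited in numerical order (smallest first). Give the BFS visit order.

Visit 2; enqueue 1, 3, 8, 9, 12 → queue [1, 3, 8, 9, 12]
Visit 1; enqueue 4, 11 → queue [3, 8, 9, 12, 4, 11]
Visit 3 → queue [8, 9, 12, 4, 11]
Visit 8; enqueue 5, 6, 7 → queue [9, 12, 4, 11, 5, 6, 7]
Visit 9; enqueue 0 → queue [12, 4, 11, 5, 6, 7, 0]
Visit 12; enqueue 13 → queue [4, 11, 5, 6, 7, 0, 13]
Visit 4; enqueue 10 → queue [11, 5, 6, 7, 0, 13, 10]
Visit 11 → queue [5, 6, 7, 0, 13, 10]
Visit 5 → queue [6, 7, 0, 13, 10]
Visit 6 → queue [7, 0, 13, 10]
Visit 7 → queue [0, 13, 10]
Visit 0 → queue [13, 10]
Visit 13 → queue [10]
Visit 10 → queue []

2 1 3 8 9 12 4 11 5 6 7 0 13 10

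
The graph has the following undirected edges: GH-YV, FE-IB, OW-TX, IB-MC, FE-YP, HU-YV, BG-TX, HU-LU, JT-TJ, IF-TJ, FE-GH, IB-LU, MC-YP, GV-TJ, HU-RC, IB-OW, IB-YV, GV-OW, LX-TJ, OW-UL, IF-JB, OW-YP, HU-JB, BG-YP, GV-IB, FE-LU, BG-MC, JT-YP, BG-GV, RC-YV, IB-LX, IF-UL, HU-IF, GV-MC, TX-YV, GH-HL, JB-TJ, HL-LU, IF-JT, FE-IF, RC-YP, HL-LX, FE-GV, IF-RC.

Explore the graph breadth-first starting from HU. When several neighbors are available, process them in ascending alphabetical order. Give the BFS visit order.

Visit HU; enqueue IF, JB, LU, RC, YV → queue [IF, JB, LU, RC, YV]
Visit IF; enqueue FE, JT, TJ, UL → queue [JB, LU, RC, YV, FE, JT, TJ, UL]
Visit JB → queue [LU, RC, YV, FE, JT, TJ, UL]
Visit LU; enqueue HL, IB → queue [RC, YV, FE, JT, TJ, UL, HL, IB]
Visit RC; enqueue YP → queue [YV, FE, JT, TJ, UL, HL, IB, YP]
Visit YV; enqueue GH, TX → queue [FE, JT, TJ, UL, HL, IB, YP, GH, TX]
Visit FE; enqueue GV → queue [JT, TJ, UL, HL, IB, YP, GH, TX, GV]
Visit JT → queue [TJ, UL, HL, IB, YP, GH, TX, GV]
Visit TJ; enqueue LX → queue [UL, HL, IB, YP, GH, TX, GV, LX]
Visit UL; enqueue OW → queue [HL, IB, YP, GH, TX, GV, LX, OW]
Visit HL → queue [IB, YP, GH, TX, GV, LX, OW]
Visit IB; enqueue MC → queue [YP, GH, TX, GV, LX, OW, MC]
Visit YP; enqueue BG → queue [GH, TX, GV, LX, OW, MC, BG]
Visit GH → queue [TX, GV, LX, OW, MC, BG]
Visit TX → queue [GV, LX, OW, MC, BG]
Visit GV → queue [LX, OW, MC, BG]
Visit LX → queue [OW, MC, BG]
Visit OW → queue [MC, BG]
Visit MC → queue [BG]
Visit BG → queue []

HU, IF, JB, LU, RC, YV, FE, JT, TJ, UL, HL, IB, YP, GH, TX, GV, LX, OW, MC, BG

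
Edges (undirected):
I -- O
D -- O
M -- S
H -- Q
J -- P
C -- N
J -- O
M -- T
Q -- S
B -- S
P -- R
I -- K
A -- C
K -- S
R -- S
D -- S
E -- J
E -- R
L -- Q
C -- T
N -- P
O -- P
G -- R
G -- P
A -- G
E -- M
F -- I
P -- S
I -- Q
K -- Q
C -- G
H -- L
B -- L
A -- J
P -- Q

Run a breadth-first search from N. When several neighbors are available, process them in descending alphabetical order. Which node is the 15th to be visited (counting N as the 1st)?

Visit N; enqueue P, C → queue [P, C]
Visit P; enqueue S, R, Q, O, J, G → queue [C, S, R, Q, O, J, G]
Visit C; enqueue T, A → queue [S, R, Q, O, J, G, T, A]
Visit S; enqueue M, K, D, B → queue [R, Q, O, J, G, T, A, M, K, D, B]
Visit R; enqueue E → queue [Q, O, J, G, T, A, M, K, D, B, E]
Visit Q; enqueue L, I, H → queue [O, J, G, T, A, M, K, D, B, E, L, I, H]
Visit O → queue [J, G, T, A, M, K, D, B, E, L, I, H]
Visit J → queue [G, T, A, M, K, D, B, E, L, I, H]
Visit G → queue [T, A, M, K, D, B, E, L, I, H]
Visit T → queue [A, M, K, D, B, E, L, I, H]
Visit A → queue [M, K, D, B, E, L, I, H]
Visit M → queue [K, D, B, E, L, I, H]
Visit K → queue [D, B, E, L, I, H]
Visit D → queue [B, E, L, I, H]
Visit B → queue [E, L, I, H]
Visit E → queue [L, I, H]
Visit L → queue [I, H]
Visit I; enqueue F → queue [H, F]
Visit H → queue [F]
Visit F → queue []

Visit order: N, P, C, S, R, Q, O, J, G, T, A, M, K, D, B, E, L, I, H, F

B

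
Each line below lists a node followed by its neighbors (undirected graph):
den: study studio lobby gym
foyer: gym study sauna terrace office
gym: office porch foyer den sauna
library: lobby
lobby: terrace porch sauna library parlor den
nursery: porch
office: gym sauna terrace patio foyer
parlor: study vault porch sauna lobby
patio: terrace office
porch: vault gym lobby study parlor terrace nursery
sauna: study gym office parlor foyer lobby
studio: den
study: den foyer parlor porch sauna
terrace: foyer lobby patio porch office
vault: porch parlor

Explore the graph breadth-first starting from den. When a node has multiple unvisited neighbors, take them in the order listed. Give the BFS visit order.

Visit den; enqueue study, studio, lobby, gym → queue [study, studio, lobby, gym]
Visit study; enqueue foyer, parlor, porch, sauna → queue [studio, lobby, gym, foyer, parlor, porch, sauna]
Visit studio → queue [lobby, gym, foyer, parlor, porch, sauna]
Visit lobby; enqueue terrace, library → queue [gym, foyer, parlor, porch, sauna, terrace, library]
Visit gym; enqueue office → queue [foyer, parlor, porch, sauna, terrace, library, office]
Visit foyer → queue [parlor, porch, sauna, terrace, library, office]
Visit parlor; enqueue vault → queue [porch, sauna, terrace, library, office, vault]
Visit porch; enqueue nursery → queue [sauna, terrace, library, office, vault, nursery]
Visit sauna → queue [terrace, library, office, vault, nursery]
Visit terrace; enqueue patio → queue [library, office, vault, nursery, patio]
Visit library → queue [office, vault, nursery, patio]
Visit office → queue [vault, nursery, patio]
Visit vault → queue [nursery, patio]
Visit nursery → queue [patio]
Visit patio → queue []

den → study → studio → lobby → gym → foyer → parlor → porch → sauna → terrace → library → office → vault → nursery → patio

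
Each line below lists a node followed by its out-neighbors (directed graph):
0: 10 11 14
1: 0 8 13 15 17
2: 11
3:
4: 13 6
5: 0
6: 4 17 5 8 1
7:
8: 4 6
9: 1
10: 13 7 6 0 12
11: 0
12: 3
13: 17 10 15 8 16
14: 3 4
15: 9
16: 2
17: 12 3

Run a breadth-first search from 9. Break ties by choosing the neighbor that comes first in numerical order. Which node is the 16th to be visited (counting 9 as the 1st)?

7

Visit 9; enqueue 1 → queue [1]
Visit 1; enqueue 0, 8, 13, 15, 17 → queue [0, 8, 13, 15, 17]
Visit 0; enqueue 10, 11, 14 → queue [8, 13, 15, 17, 10, 11, 14]
Visit 8; enqueue 4, 6 → queue [13, 15, 17, 10, 11, 14, 4, 6]
Visit 13; enqueue 16 → queue [15, 17, 10, 11, 14, 4, 6, 16]
Visit 15 → queue [17, 10, 11, 14, 4, 6, 16]
Visit 17; enqueue 3, 12 → queue [10, 11, 14, 4, 6, 16, 3, 12]
Visit 10; enqueue 7 → queue [11, 14, 4, 6, 16, 3, 12, 7]
Visit 11 → queue [14, 4, 6, 16, 3, 12, 7]
Visit 14 → queue [4, 6, 16, 3, 12, 7]
Visit 4 → queue [6, 16, 3, 12, 7]
Visit 6; enqueue 5 → queue [16, 3, 12, 7, 5]
Visit 16; enqueue 2 → queue [3, 12, 7, 5, 2]
Visit 3 → queue [12, 7, 5, 2]
Visit 12 → queue [7, 5, 2]
Visit 7 → queue [5, 2]
Visit 5 → queue [2]
Visit 2 → queue []

Visit order: 9, 1, 0, 8, 13, 15, 17, 10, 11, 14, 4, 6, 16, 3, 12, 7, 5, 2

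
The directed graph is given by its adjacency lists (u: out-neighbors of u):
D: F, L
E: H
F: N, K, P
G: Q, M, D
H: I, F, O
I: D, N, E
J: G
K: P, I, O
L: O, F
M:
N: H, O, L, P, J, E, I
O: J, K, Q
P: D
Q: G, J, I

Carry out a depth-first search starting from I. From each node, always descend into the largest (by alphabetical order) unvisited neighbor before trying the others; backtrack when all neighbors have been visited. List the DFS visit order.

I N P D L O Q J G M K F H E

Visit I
I → N
N → P
P → D
D → L
L → O
O → Q
Q → J
J → G
G → M
O → K
L → F
N → H
N → E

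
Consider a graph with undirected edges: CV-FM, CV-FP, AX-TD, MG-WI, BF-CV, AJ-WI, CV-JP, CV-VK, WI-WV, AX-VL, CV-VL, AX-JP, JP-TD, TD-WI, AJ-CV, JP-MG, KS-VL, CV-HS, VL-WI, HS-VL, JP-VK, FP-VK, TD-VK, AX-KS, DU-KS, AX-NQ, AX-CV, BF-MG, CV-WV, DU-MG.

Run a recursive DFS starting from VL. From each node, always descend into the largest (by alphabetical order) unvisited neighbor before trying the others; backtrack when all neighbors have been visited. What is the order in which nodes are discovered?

VL, WI, WV, CV, VK, TD, JP, MG, DU, KS, AX, NQ, BF, FP, HS, FM, AJ

Visit VL
VL → WI
WI → WV
WV → CV
CV → VK
VK → TD
TD → JP
JP → MG
MG → DU
DU → KS
KS → AX
AX → NQ
MG → BF
VK → FP
CV → HS
CV → FM
CV → AJ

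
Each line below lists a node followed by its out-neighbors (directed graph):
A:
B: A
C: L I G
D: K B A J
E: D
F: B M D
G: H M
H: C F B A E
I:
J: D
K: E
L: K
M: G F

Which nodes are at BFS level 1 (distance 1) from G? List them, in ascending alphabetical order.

H, M

Level 0: G
Level 1: H, M
Level 2: A, B, C, E, F
Level 3: D, I, L
Level 4: J, K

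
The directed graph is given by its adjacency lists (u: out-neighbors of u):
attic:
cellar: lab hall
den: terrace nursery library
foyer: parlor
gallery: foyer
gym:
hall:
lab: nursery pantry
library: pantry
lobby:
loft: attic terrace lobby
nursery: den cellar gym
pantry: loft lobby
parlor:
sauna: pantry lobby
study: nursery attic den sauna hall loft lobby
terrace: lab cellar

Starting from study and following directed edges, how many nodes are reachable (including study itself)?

14

BFS from study visits: study, nursery, attic, den, sauna, hall, loft, lobby, cellar, gym, terrace, library, pantry, lab
Reachable nodes: 14 of 17 total.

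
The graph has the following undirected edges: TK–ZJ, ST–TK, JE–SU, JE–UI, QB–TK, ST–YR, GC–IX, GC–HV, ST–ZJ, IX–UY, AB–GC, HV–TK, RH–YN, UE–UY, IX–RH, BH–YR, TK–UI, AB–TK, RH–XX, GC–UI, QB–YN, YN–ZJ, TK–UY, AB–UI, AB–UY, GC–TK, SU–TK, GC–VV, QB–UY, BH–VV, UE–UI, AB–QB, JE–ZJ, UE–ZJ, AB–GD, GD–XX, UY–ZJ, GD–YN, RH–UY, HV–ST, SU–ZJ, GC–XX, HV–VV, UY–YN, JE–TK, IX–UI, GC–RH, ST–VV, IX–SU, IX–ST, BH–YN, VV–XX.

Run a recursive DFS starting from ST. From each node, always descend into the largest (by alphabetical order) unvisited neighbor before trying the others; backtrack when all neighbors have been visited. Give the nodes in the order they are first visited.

ST → ZJ → YN → UY → UE → UI → TK → SU → JE → IX → RH → XX → VV → HV → GC → AB → QB → GD → BH → YR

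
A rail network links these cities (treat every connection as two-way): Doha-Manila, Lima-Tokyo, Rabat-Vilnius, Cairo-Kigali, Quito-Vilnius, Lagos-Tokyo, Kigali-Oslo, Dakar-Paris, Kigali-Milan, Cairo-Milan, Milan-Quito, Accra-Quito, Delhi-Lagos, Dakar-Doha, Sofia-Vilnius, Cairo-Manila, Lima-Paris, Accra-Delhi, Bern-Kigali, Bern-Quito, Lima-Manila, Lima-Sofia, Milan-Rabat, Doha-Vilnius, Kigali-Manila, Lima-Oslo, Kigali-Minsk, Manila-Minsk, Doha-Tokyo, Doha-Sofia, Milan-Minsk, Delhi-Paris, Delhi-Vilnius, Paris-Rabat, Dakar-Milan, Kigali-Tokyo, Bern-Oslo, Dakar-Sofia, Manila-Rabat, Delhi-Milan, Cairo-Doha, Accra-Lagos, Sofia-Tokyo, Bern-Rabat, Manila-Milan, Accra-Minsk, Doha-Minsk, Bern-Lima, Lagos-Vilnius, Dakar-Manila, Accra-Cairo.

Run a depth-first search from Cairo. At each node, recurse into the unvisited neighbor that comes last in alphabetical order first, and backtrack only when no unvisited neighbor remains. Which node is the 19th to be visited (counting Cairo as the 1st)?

Visit Cairo
Cairo → Milan
Milan → Rabat
Rabat → Vilnius
Vilnius → Sofia
Sofia → Tokyo
Tokyo → Lima
Lima → Paris
Paris → Delhi
Delhi → Lagos
Lagos → Accra
Accra → Quito
Quito → Bern
Bern → Oslo
Oslo → Kigali
Kigali → Minsk
Minsk → Manila
Manila → Doha
Doha → Dakar

Visit order: Cairo, Milan, Rabat, Vilnius, Sofia, Tokyo, Lima, Paris, Delhi, Lagos, Accra, Quito, Bern, Oslo, Kigali, Minsk, Manila, Doha, Dakar

Dakar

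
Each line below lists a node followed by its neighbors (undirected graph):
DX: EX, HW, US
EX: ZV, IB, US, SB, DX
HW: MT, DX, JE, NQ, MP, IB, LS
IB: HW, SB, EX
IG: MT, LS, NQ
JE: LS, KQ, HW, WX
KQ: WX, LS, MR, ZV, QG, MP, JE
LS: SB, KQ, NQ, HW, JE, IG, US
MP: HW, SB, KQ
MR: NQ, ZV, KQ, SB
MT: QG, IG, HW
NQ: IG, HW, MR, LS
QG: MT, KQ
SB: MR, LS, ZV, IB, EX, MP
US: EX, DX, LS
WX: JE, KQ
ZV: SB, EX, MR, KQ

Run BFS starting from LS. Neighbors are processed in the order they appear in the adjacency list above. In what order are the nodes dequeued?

Visit LS; enqueue SB, KQ, NQ, HW, JE, IG, US → queue [SB, KQ, NQ, HW, JE, IG, US]
Visit SB; enqueue MR, ZV, IB, EX, MP → queue [KQ, NQ, HW, JE, IG, US, MR, ZV, IB, EX, MP]
Visit KQ; enqueue WX, QG → queue [NQ, HW, JE, IG, US, MR, ZV, IB, EX, MP, WX, QG]
Visit NQ → queue [HW, JE, IG, US, MR, ZV, IB, EX, MP, WX, QG]
Visit HW; enqueue MT, DX → queue [JE, IG, US, MR, ZV, IB, EX, MP, WX, QG, MT, DX]
Visit JE → queue [IG, US, MR, ZV, IB, EX, MP, WX, QG, MT, DX]
Visit IG → queue [US, MR, ZV, IB, EX, MP, WX, QG, MT, DX]
Visit US → queue [MR, ZV, IB, EX, MP, WX, QG, MT, DX]
Visit MR → queue [ZV, IB, EX, MP, WX, QG, MT, DX]
Visit ZV → queue [IB, EX, MP, WX, QG, MT, DX]
Visit IB → queue [EX, MP, WX, QG, MT, DX]
Visit EX → queue [MP, WX, QG, MT, DX]
Visit MP → queue [WX, QG, MT, DX]
Visit WX → queue [QG, MT, DX]
Visit QG → queue [MT, DX]
Visit MT → queue [DX]
Visit DX → queue []

LS SB KQ NQ HW JE IG US MR ZV IB EX MP WX QG MT DX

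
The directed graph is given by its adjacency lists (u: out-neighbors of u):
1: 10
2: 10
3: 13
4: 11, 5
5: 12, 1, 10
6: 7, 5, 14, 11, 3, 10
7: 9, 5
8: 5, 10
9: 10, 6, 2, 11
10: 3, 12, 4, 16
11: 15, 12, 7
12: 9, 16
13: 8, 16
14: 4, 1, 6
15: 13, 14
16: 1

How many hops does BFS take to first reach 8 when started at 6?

3

Level 0: 6
Level 1: 3, 5, 7, 10, 11, 14
Level 2: 1, 4, 9, 12, 13, 15, 16
Level 3: 2, 8
8 first appears at level 3.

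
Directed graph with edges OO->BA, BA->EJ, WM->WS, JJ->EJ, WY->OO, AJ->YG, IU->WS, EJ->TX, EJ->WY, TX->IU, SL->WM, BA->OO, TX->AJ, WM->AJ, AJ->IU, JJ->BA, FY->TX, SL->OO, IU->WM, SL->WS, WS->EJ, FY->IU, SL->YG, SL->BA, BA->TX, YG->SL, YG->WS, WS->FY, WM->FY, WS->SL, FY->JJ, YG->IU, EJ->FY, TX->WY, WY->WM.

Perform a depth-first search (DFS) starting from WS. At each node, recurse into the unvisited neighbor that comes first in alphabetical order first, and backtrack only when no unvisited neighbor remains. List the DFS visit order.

WS → EJ → FY → IU → WM → AJ → YG → SL → BA → OO → TX → WY → JJ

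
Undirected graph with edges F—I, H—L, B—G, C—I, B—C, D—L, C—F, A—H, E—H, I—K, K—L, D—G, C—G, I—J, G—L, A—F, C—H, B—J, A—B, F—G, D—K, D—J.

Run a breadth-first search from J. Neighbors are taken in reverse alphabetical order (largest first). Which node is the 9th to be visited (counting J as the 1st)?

G

Visit J; enqueue I, D, B → queue [I, D, B]
Visit I; enqueue K, F, C → queue [D, B, K, F, C]
Visit D; enqueue L, G → queue [B, K, F, C, L, G]
Visit B; enqueue A → queue [K, F, C, L, G, A]
Visit K → queue [F, C, L, G, A]
Visit F → queue [C, L, G, A]
Visit C; enqueue H → queue [L, G, A, H]
Visit L → queue [G, A, H]
Visit G → queue [A, H]
Visit A → queue [H]
Visit H; enqueue E → queue [E]
Visit E → queue []

Visit order: J, I, D, B, K, F, C, L, G, A, H, E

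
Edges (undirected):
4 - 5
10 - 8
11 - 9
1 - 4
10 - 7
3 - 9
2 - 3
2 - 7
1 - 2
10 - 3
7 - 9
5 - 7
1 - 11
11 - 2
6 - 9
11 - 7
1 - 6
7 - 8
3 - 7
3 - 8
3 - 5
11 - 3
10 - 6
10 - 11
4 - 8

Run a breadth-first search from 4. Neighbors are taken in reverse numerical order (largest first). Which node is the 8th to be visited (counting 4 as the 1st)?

Visit 4; enqueue 8, 5, 1 → queue [8, 5, 1]
Visit 8; enqueue 10, 7, 3 → queue [5, 1, 10, 7, 3]
Visit 5 → queue [1, 10, 7, 3]
Visit 1; enqueue 11, 6, 2 → queue [10, 7, 3, 11, 6, 2]
Visit 10 → queue [7, 3, 11, 6, 2]
Visit 7; enqueue 9 → queue [3, 11, 6, 2, 9]
Visit 3 → queue [11, 6, 2, 9]
Visit 11 → queue [6, 2, 9]
Visit 6 → queue [2, 9]
Visit 2 → queue [9]
Visit 9 → queue []

Visit order: 4, 8, 5, 1, 10, 7, 3, 11, 6, 2, 9

11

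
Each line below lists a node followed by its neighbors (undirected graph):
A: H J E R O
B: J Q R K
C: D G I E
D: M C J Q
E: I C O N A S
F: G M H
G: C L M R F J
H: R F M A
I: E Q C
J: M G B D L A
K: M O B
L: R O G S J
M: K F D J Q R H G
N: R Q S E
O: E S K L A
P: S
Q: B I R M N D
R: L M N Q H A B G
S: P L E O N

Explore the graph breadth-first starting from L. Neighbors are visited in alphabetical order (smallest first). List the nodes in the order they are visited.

Visit L; enqueue G, J, O, R, S → queue [G, J, O, R, S]
Visit G; enqueue C, F, M → queue [J, O, R, S, C, F, M]
Visit J; enqueue A, B, D → queue [O, R, S, C, F, M, A, B, D]
Visit O; enqueue E, K → queue [R, S, C, F, M, A, B, D, E, K]
Visit R; enqueue H, N, Q → queue [S, C, F, M, A, B, D, E, K, H, N, Q]
Visit S; enqueue P → queue [C, F, M, A, B, D, E, K, H, N, Q, P]
Visit C; enqueue I → queue [F, M, A, B, D, E, K, H, N, Q, P, I]
Visit F → queue [M, A, B, D, E, K, H, N, Q, P, I]
Visit M → queue [A, B, D, E, K, H, N, Q, P, I]
Visit A → queue [B, D, E, K, H, N, Q, P, I]
Visit B → queue [D, E, K, H, N, Q, P, I]
Visit D → queue [E, K, H, N, Q, P, I]
Visit E → queue [K, H, N, Q, P, I]
Visit K → queue [H, N, Q, P, I]
Visit H → queue [N, Q, P, I]
Visit N → queue [Q, P, I]
Visit Q → queue [P, I]
Visit P → queue [I]
Visit I → queue []

L → G → J → O → R → S → C → F → M → A → B → D → E → K → H → N → Q → P → I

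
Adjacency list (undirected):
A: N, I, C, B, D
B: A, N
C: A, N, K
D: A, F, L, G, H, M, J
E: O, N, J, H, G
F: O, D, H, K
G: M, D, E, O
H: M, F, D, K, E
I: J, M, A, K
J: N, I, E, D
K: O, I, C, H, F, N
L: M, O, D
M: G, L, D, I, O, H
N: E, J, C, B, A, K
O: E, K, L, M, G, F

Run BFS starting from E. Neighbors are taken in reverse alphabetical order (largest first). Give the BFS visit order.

Visit E; enqueue O, N, J, H, G → queue [O, N, J, H, G]
Visit O; enqueue M, L, K, F → queue [N, J, H, G, M, L, K, F]
Visit N; enqueue C, B, A → queue [J, H, G, M, L, K, F, C, B, A]
Visit J; enqueue I, D → queue [H, G, M, L, K, F, C, B, A, I, D]
Visit H → queue [G, M, L, K, F, C, B, A, I, D]
Visit G → queue [M, L, K, F, C, B, A, I, D]
Visit M → queue [L, K, F, C, B, A, I, D]
Visit L → queue [K, F, C, B, A, I, D]
Visit K → queue [F, C, B, A, I, D]
Visit F → queue [C, B, A, I, D]
Visit C → queue [B, A, I, D]
Visit B → queue [A, I, D]
Visit A → queue [I, D]
Visit I → queue [D]
Visit D → queue []

E → O → N → J → H → G → M → L → K → F → C → B → A → I → D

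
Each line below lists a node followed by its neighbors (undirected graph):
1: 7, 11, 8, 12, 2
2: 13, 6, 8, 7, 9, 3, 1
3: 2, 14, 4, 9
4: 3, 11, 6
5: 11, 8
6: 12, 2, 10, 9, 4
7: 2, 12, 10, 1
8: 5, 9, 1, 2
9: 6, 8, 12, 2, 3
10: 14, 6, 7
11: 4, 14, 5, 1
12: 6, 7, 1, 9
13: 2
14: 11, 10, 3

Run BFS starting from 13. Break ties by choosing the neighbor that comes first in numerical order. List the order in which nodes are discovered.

Visit 13; enqueue 2 → queue [2]
Visit 2; enqueue 1, 3, 6, 7, 8, 9 → queue [1, 3, 6, 7, 8, 9]
Visit 1; enqueue 11, 12 → queue [3, 6, 7, 8, 9, 11, 12]
Visit 3; enqueue 4, 14 → queue [6, 7, 8, 9, 11, 12, 4, 14]
Visit 6; enqueue 10 → queue [7, 8, 9, 11, 12, 4, 14, 10]
Visit 7 → queue [8, 9, 11, 12, 4, 14, 10]
Visit 8; enqueue 5 → queue [9, 11, 12, 4, 14, 10, 5]
Visit 9 → queue [11, 12, 4, 14, 10, 5]
Visit 11 → queue [12, 4, 14, 10, 5]
Visit 12 → queue [4, 14, 10, 5]
Visit 4 → queue [14, 10, 5]
Visit 14 → queue [10, 5]
Visit 10 → queue [5]
Visit 5 → queue []

13 2 1 3 6 7 8 9 11 12 4 14 10 5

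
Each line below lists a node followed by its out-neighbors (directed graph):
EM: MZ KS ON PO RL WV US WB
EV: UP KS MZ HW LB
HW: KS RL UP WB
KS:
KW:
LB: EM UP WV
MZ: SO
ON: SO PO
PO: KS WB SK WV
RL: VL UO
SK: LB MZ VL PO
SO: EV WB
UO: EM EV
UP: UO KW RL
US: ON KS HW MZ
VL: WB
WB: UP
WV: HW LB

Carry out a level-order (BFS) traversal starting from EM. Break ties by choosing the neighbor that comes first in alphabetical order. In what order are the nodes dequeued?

Visit EM; enqueue KS, MZ, ON, PO, RL, US, WB, WV → queue [KS, MZ, ON, PO, RL, US, WB, WV]
Visit KS → queue [MZ, ON, PO, RL, US, WB, WV]
Visit MZ; enqueue SO → queue [ON, PO, RL, US, WB, WV, SO]
Visit ON → queue [PO, RL, US, WB, WV, SO]
Visit PO; enqueue SK → queue [RL, US, WB, WV, SO, SK]
Visit RL; enqueue UO, VL → queue [US, WB, WV, SO, SK, UO, VL]
Visit US; enqueue HW → queue [WB, WV, SO, SK, UO, VL, HW]
Visit WB; enqueue UP → queue [WV, SO, SK, UO, VL, HW, UP]
Visit WV; enqueue LB → queue [SO, SK, UO, VL, HW, UP, LB]
Visit SO; enqueue EV → queue [SK, UO, VL, HW, UP, LB, EV]
Visit SK → queue [UO, VL, HW, UP, LB, EV]
Visit UO → queue [VL, HW, UP, LB, EV]
Visit VL → queue [HW, UP, LB, EV]
Visit HW → queue [UP, LB, EV]
Visit UP; enqueue KW → queue [LB, EV, KW]
Visit LB → queue [EV, KW]
Visit EV → queue [KW]
Visit KW → queue []

EM, KS, MZ, ON, PO, RL, US, WB, WV, SO, SK, UO, VL, HW, UP, LB, EV, KW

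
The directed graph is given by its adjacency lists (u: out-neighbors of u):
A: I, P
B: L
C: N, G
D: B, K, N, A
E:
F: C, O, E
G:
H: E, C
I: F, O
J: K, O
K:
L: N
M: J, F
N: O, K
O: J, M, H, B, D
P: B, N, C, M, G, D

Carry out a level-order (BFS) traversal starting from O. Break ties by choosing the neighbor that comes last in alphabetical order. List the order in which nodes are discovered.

Visit O; enqueue M, J, H, D, B → queue [M, J, H, D, B]
Visit M; enqueue F → queue [J, H, D, B, F]
Visit J; enqueue K → queue [H, D, B, F, K]
Visit H; enqueue E, C → queue [D, B, F, K, E, C]
Visit D; enqueue N, A → queue [B, F, K, E, C, N, A]
Visit B; enqueue L → queue [F, K, E, C, N, A, L]
Visit F → queue [K, E, C, N, A, L]
Visit K → queue [E, C, N, A, L]
Visit E → queue [C, N, A, L]
Visit C; enqueue G → queue [N, A, L, G]
Visit N → queue [A, L, G]
Visit A; enqueue P, I → queue [L, G, P, I]
Visit L → queue [G, P, I]
Visit G → queue [P, I]
Visit P → queue [I]
Visit I → queue []

O → M → J → H → D → B → F → K → E → C → N → A → L → G → P → I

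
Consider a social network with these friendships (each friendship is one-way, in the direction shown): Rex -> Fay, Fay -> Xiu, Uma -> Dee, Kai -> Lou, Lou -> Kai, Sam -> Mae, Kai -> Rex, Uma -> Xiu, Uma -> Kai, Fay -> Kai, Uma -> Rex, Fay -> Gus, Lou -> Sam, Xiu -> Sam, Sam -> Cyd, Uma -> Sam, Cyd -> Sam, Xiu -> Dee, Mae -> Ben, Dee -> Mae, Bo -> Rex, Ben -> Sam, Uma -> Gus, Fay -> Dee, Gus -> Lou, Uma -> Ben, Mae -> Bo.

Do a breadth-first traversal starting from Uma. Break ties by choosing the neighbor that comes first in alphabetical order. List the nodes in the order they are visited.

Uma -> Ben -> Dee -> Gus -> Kai -> Rex -> Sam -> Xiu -> Mae -> Lou -> Fay -> Cyd -> Bo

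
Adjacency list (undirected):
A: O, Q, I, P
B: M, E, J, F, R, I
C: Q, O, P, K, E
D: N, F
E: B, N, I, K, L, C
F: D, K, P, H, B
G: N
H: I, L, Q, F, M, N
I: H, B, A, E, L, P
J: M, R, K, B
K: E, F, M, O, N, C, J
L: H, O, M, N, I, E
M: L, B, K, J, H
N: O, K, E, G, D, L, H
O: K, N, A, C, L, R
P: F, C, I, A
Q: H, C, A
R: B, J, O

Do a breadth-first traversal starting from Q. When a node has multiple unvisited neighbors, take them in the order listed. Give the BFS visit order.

Visit Q; enqueue H, C, A → queue [H, C, A]
Visit H; enqueue I, L, F, M, N → queue [C, A, I, L, F, M, N]
Visit C; enqueue O, P, K, E → queue [A, I, L, F, M, N, O, P, K, E]
Visit A → queue [I, L, F, M, N, O, P, K, E]
Visit I; enqueue B → queue [L, F, M, N, O, P, K, E, B]
Visit L → queue [F, M, N, O, P, K, E, B]
Visit F; enqueue D → queue [M, N, O, P, K, E, B, D]
Visit M; enqueue J → queue [N, O, P, K, E, B, D, J]
Visit N; enqueue G → queue [O, P, K, E, B, D, J, G]
Visit O; enqueue R → queue [P, K, E, B, D, J, G, R]
Visit P → queue [K, E, B, D, J, G, R]
Visit K → queue [E, B, D, J, G, R]
Visit E → queue [B, D, J, G, R]
Visit B → queue [D, J, G, R]
Visit D → queue [J, G, R]
Visit J → queue [G, R]
Visit G → queue [R]
Visit R → queue []

Q H C A I L F M N O P K E B D J G R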